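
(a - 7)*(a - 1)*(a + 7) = a^3 - a^2 - 49*a + 49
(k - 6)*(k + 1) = k^2 - 5*k - 6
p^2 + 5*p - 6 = (p - 1)*(p + 6)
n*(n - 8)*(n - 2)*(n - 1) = n^4 - 11*n^3 + 26*n^2 - 16*n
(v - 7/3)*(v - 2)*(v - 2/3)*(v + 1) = v^4 - 4*v^3 + 23*v^2/9 + 40*v/9 - 28/9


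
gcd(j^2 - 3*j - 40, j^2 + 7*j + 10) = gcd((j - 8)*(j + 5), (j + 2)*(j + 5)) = j + 5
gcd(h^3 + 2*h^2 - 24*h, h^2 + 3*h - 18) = h + 6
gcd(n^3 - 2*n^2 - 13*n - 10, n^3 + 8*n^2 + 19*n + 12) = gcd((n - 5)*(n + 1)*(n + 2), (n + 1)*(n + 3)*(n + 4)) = n + 1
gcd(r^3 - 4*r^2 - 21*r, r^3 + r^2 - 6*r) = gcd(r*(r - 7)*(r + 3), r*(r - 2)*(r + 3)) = r^2 + 3*r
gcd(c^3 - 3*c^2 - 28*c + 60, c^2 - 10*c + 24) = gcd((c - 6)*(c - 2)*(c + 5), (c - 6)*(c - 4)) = c - 6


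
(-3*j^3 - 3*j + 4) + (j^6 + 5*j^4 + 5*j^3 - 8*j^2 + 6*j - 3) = j^6 + 5*j^4 + 2*j^3 - 8*j^2 + 3*j + 1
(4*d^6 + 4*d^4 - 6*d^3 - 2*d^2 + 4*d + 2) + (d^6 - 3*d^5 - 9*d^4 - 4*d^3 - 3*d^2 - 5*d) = 5*d^6 - 3*d^5 - 5*d^4 - 10*d^3 - 5*d^2 - d + 2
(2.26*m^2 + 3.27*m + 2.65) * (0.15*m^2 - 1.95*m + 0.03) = 0.339*m^4 - 3.9165*m^3 - 5.9112*m^2 - 5.0694*m + 0.0795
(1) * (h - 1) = h - 1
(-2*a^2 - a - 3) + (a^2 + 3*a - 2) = -a^2 + 2*a - 5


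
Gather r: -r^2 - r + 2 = -r^2 - r + 2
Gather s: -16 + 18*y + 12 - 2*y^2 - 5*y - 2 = -2*y^2 + 13*y - 6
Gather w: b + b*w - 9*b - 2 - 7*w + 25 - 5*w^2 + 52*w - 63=-8*b - 5*w^2 + w*(b + 45) - 40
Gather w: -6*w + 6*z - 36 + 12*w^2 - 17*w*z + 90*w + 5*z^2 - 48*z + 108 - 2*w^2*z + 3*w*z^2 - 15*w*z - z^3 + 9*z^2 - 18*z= w^2*(12 - 2*z) + w*(3*z^2 - 32*z + 84) - z^3 + 14*z^2 - 60*z + 72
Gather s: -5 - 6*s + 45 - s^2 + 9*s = -s^2 + 3*s + 40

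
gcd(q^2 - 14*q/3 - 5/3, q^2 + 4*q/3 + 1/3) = q + 1/3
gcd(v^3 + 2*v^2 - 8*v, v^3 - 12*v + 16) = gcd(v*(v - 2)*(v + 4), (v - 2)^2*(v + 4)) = v^2 + 2*v - 8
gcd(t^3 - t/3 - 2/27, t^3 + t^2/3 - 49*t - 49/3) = t + 1/3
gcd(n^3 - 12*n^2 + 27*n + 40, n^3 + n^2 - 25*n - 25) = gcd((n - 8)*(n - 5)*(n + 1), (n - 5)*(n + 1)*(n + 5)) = n^2 - 4*n - 5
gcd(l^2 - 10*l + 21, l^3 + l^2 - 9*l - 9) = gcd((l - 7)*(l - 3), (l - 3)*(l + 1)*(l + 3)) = l - 3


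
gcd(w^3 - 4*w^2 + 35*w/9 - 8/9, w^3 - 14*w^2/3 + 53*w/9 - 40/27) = w^2 - 3*w + 8/9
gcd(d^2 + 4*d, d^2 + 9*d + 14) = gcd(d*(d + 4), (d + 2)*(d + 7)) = 1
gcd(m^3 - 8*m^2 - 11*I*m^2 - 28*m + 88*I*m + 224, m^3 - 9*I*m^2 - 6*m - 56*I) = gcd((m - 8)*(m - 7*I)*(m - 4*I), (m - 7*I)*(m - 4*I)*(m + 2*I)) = m^2 - 11*I*m - 28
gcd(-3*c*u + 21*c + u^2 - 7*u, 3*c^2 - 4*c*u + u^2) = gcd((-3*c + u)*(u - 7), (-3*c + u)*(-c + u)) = -3*c + u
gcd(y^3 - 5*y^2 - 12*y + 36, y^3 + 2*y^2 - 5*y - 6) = y^2 + y - 6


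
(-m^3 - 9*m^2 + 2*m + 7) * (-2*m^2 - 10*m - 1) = 2*m^5 + 28*m^4 + 87*m^3 - 25*m^2 - 72*m - 7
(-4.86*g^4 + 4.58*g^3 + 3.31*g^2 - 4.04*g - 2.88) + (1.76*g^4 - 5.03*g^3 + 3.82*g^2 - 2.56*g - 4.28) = -3.1*g^4 - 0.45*g^3 + 7.13*g^2 - 6.6*g - 7.16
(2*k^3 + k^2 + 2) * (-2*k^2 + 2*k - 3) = -4*k^5 + 2*k^4 - 4*k^3 - 7*k^2 + 4*k - 6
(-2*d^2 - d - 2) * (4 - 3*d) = 6*d^3 - 5*d^2 + 2*d - 8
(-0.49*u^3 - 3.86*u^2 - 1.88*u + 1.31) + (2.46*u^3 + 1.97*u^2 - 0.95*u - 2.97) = 1.97*u^3 - 1.89*u^2 - 2.83*u - 1.66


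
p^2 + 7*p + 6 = (p + 1)*(p + 6)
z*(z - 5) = z^2 - 5*z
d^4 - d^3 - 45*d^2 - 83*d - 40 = (d - 8)*(d + 1)^2*(d + 5)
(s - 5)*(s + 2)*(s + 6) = s^3 + 3*s^2 - 28*s - 60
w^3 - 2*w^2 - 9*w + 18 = (w - 3)*(w - 2)*(w + 3)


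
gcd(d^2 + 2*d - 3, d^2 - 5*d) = 1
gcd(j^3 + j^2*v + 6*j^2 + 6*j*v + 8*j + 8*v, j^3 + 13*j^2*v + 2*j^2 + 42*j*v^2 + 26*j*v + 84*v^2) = j + 2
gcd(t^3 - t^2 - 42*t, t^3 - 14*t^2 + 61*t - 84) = t - 7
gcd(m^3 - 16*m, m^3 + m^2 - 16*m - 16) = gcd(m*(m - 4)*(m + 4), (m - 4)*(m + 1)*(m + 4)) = m^2 - 16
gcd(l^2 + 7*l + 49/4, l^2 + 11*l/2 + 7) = l + 7/2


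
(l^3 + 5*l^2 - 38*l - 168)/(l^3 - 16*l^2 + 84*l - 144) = (l^2 + 11*l + 28)/(l^2 - 10*l + 24)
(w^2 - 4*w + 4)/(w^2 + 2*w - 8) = (w - 2)/(w + 4)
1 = 1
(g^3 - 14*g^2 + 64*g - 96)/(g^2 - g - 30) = (g^2 - 8*g + 16)/(g + 5)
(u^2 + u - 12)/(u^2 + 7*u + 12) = (u - 3)/(u + 3)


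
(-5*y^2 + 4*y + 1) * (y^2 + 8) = -5*y^4 + 4*y^3 - 39*y^2 + 32*y + 8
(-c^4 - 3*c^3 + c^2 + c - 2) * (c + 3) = -c^5 - 6*c^4 - 8*c^3 + 4*c^2 + c - 6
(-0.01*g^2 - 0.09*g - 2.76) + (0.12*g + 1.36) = -0.01*g^2 + 0.03*g - 1.4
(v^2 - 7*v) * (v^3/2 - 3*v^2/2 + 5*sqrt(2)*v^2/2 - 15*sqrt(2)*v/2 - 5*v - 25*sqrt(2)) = v^5/2 - 5*v^4 + 5*sqrt(2)*v^4/2 - 25*sqrt(2)*v^3 + 11*v^3/2 + 35*v^2 + 55*sqrt(2)*v^2/2 + 175*sqrt(2)*v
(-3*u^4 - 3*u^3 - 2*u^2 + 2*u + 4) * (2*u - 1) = -6*u^5 - 3*u^4 - u^3 + 6*u^2 + 6*u - 4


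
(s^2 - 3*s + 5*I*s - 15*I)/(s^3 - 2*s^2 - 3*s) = (s + 5*I)/(s*(s + 1))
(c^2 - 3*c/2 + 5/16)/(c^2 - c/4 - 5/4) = (c - 1/4)/(c + 1)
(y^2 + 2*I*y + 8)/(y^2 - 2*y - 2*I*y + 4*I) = (y + 4*I)/(y - 2)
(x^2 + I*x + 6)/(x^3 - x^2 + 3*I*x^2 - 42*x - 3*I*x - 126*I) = (x - 2*I)/(x^2 - x - 42)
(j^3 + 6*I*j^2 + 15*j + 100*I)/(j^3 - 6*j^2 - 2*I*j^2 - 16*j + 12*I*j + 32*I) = (j^3 + 6*I*j^2 + 15*j + 100*I)/(j^3 + j^2*(-6 - 2*I) + j*(-16 + 12*I) + 32*I)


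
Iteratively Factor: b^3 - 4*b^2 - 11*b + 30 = (b - 5)*(b^2 + b - 6) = (b - 5)*(b - 2)*(b + 3)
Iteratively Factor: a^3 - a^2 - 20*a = (a)*(a^2 - a - 20) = a*(a - 5)*(a + 4)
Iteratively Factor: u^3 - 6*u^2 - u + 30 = (u - 3)*(u^2 - 3*u - 10) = (u - 5)*(u - 3)*(u + 2)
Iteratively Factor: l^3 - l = (l + 1)*(l^2 - l) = l*(l + 1)*(l - 1)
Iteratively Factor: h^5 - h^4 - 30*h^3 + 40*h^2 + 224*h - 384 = (h - 4)*(h^4 + 3*h^3 - 18*h^2 - 32*h + 96) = (h - 4)*(h + 4)*(h^3 - h^2 - 14*h + 24) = (h - 4)*(h + 4)^2*(h^2 - 5*h + 6) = (h - 4)*(h - 2)*(h + 4)^2*(h - 3)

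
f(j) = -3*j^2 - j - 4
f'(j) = -6*j - 1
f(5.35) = -95.22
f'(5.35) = -33.10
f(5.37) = -95.88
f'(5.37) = -33.22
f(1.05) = -8.36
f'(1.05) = -7.30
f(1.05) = -8.36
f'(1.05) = -7.30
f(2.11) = -19.47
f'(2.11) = -13.66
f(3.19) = -37.72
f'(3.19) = -20.14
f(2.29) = -22.02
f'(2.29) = -14.74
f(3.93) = -54.26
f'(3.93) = -24.58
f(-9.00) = -238.00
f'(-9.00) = 53.00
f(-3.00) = -28.00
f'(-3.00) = 17.00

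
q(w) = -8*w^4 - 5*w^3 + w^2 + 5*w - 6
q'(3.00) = -988.00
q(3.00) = -765.00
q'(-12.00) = 53117.00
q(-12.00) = -157170.00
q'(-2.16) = 253.18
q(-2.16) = -135.89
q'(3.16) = -1148.21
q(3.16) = -935.68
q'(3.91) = -2129.35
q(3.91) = -2139.85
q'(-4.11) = 1965.05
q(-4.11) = -1945.27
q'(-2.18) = 260.88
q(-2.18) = -141.03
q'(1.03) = -43.82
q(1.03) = -14.26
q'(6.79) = -10690.48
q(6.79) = -18495.88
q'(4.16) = -2549.99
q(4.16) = -2723.72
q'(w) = -32*w^3 - 15*w^2 + 2*w + 5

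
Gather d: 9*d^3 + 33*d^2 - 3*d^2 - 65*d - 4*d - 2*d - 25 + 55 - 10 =9*d^3 + 30*d^2 - 71*d + 20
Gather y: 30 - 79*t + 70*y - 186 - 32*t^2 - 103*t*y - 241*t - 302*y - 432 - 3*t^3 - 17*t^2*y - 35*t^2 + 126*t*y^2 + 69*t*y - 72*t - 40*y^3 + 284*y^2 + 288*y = -3*t^3 - 67*t^2 - 392*t - 40*y^3 + y^2*(126*t + 284) + y*(-17*t^2 - 34*t + 56) - 588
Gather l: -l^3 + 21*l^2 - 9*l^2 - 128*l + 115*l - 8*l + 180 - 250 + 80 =-l^3 + 12*l^2 - 21*l + 10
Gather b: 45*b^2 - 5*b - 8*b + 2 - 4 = 45*b^2 - 13*b - 2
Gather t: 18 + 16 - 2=32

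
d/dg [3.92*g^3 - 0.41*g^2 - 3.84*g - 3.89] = 11.76*g^2 - 0.82*g - 3.84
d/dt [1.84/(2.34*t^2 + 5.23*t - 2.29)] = (-8.6112*t - 9.6232)/(2.34*t^2 + 5.23*t - 2.29)^2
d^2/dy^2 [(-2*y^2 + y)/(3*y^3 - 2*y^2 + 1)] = 2*(-18*y^6 + 27*y^5 - 18*y^4 + 46*y^3 - 30*y^2 + 6*y - 2)/(27*y^9 - 54*y^8 + 36*y^7 + 19*y^6 - 36*y^5 + 12*y^4 + 9*y^3 - 6*y^2 + 1)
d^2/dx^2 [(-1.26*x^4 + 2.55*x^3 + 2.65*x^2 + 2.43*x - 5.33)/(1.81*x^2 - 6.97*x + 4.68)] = (-8.25577199999999*x^6 + 95.374692*x^5 - 431.310852*x^4 + 944.957702*x^3 - 1069.699566*x^2 + 615.052542*x - 152.95969)/(5.929741*x^6 - 68.503251*x^5 + 309.790731*x^4 - 692.857729*x^3 + 801.005868*x^2 - 457.979184*x + 102.503232)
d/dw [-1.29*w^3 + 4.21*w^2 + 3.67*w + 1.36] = -3.87*w^2 + 8.42*w + 3.67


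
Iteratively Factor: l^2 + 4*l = (l + 4)*(l)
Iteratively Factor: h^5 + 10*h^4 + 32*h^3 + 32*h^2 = (h + 2)*(h^4 + 8*h^3 + 16*h^2) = (h + 2)*(h + 4)*(h^3 + 4*h^2) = h*(h + 2)*(h + 4)*(h^2 + 4*h) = h*(h + 2)*(h + 4)^2*(h)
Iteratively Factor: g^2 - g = (g - 1)*(g)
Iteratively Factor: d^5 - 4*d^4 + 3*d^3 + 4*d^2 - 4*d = (d + 1)*(d^4 - 5*d^3 + 8*d^2 - 4*d) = (d - 2)*(d + 1)*(d^3 - 3*d^2 + 2*d) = (d - 2)*(d - 1)*(d + 1)*(d^2 - 2*d) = d*(d - 2)*(d - 1)*(d + 1)*(d - 2)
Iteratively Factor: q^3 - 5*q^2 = (q)*(q^2 - 5*q) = q*(q - 5)*(q)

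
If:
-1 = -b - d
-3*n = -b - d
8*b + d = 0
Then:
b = -1/7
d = 8/7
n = 1/3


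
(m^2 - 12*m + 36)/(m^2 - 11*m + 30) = (m - 6)/(m - 5)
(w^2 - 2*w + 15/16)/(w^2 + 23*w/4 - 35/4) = (w - 3/4)/(w + 7)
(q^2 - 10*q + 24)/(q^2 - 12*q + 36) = (q - 4)/(q - 6)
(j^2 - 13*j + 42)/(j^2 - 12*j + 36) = (j - 7)/(j - 6)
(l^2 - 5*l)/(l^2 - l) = (l - 5)/(l - 1)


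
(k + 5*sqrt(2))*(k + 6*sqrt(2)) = k^2 + 11*sqrt(2)*k + 60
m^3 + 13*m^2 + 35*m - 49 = (m - 1)*(m + 7)^2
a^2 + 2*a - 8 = (a - 2)*(a + 4)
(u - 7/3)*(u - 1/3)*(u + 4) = u^3 + 4*u^2/3 - 89*u/9 + 28/9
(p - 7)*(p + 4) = p^2 - 3*p - 28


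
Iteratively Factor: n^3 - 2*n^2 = (n - 2)*(n^2) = n*(n - 2)*(n)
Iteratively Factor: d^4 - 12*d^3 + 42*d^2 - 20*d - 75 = (d - 3)*(d^3 - 9*d^2 + 15*d + 25) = (d - 5)*(d - 3)*(d^2 - 4*d - 5) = (d - 5)*(d - 3)*(d + 1)*(d - 5)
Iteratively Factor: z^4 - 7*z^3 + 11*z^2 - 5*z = (z - 1)*(z^3 - 6*z^2 + 5*z) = z*(z - 1)*(z^2 - 6*z + 5) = z*(z - 1)^2*(z - 5)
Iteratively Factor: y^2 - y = (y - 1)*(y)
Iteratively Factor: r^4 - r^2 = (r)*(r^3 - r) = r*(r - 1)*(r^2 + r) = r^2*(r - 1)*(r + 1)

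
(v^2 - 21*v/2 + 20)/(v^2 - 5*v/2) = (v - 8)/v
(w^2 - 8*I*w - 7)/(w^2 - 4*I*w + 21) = (w - I)/(w + 3*I)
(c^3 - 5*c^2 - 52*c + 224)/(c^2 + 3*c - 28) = c - 8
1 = 1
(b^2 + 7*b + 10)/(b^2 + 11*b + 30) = (b + 2)/(b + 6)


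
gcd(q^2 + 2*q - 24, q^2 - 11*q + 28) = q - 4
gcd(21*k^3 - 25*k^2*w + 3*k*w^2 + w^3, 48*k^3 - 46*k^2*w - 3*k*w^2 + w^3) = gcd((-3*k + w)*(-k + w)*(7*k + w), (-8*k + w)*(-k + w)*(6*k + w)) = -k + w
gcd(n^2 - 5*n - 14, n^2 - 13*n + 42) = n - 7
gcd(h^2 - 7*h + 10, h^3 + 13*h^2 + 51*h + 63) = 1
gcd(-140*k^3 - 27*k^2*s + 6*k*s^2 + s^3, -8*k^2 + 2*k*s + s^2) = 4*k + s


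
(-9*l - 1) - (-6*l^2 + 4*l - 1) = 6*l^2 - 13*l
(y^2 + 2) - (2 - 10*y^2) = 11*y^2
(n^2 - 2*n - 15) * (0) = 0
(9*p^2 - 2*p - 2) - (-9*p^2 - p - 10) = 18*p^2 - p + 8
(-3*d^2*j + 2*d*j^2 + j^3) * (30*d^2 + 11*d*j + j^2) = -90*d^4*j + 27*d^3*j^2 + 49*d^2*j^3 + 13*d*j^4 + j^5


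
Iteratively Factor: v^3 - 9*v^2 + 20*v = (v - 4)*(v^2 - 5*v) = (v - 5)*(v - 4)*(v)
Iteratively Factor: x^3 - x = (x)*(x^2 - 1) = x*(x - 1)*(x + 1)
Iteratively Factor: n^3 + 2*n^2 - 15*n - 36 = (n - 4)*(n^2 + 6*n + 9) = (n - 4)*(n + 3)*(n + 3)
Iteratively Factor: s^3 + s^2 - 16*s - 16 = (s - 4)*(s^2 + 5*s + 4) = (s - 4)*(s + 1)*(s + 4)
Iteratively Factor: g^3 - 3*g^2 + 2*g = (g)*(g^2 - 3*g + 2) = g*(g - 1)*(g - 2)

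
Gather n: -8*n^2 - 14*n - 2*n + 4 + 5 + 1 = -8*n^2 - 16*n + 10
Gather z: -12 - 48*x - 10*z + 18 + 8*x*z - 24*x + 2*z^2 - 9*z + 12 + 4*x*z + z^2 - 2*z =-72*x + 3*z^2 + z*(12*x - 21) + 18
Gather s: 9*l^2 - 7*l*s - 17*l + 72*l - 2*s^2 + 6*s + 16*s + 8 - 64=9*l^2 + 55*l - 2*s^2 + s*(22 - 7*l) - 56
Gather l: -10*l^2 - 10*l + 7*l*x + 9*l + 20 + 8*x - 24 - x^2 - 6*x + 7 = -10*l^2 + l*(7*x - 1) - x^2 + 2*x + 3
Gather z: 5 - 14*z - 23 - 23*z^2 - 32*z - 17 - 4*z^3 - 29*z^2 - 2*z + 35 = -4*z^3 - 52*z^2 - 48*z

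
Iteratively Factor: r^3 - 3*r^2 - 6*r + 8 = (r + 2)*(r^2 - 5*r + 4) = (r - 1)*(r + 2)*(r - 4)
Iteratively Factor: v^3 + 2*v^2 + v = (v)*(v^2 + 2*v + 1) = v*(v + 1)*(v + 1)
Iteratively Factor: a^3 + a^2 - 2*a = (a - 1)*(a^2 + 2*a) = (a - 1)*(a + 2)*(a)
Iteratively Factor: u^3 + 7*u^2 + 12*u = (u)*(u^2 + 7*u + 12) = u*(u + 4)*(u + 3)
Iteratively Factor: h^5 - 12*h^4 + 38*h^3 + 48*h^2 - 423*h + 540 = (h - 4)*(h^4 - 8*h^3 + 6*h^2 + 72*h - 135) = (h - 5)*(h - 4)*(h^3 - 3*h^2 - 9*h + 27) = (h - 5)*(h - 4)*(h + 3)*(h^2 - 6*h + 9) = (h - 5)*(h - 4)*(h - 3)*(h + 3)*(h - 3)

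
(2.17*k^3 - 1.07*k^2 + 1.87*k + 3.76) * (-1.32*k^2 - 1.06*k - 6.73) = -2.8644*k^5 - 0.8878*k^4 - 15.9383*k^3 + 0.255700000000002*k^2 - 16.5707*k - 25.3048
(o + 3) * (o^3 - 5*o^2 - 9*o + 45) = o^4 - 2*o^3 - 24*o^2 + 18*o + 135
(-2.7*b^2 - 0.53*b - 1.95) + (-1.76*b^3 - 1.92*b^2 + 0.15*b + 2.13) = -1.76*b^3 - 4.62*b^2 - 0.38*b + 0.18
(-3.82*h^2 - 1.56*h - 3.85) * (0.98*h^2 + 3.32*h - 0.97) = -3.7436*h^4 - 14.2112*h^3 - 5.2468*h^2 - 11.2688*h + 3.7345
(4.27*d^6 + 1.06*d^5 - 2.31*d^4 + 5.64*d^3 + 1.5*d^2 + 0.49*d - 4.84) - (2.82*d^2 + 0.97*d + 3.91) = 4.27*d^6 + 1.06*d^5 - 2.31*d^4 + 5.64*d^3 - 1.32*d^2 - 0.48*d - 8.75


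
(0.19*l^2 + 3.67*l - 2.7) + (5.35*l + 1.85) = 0.19*l^2 + 9.02*l - 0.85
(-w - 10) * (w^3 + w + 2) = -w^4 - 10*w^3 - w^2 - 12*w - 20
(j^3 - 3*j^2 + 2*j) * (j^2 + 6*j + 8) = j^5 + 3*j^4 - 8*j^3 - 12*j^2 + 16*j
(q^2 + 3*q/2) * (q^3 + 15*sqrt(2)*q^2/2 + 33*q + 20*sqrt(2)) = q^5 + 3*q^4/2 + 15*sqrt(2)*q^4/2 + 45*sqrt(2)*q^3/4 + 33*q^3 + 20*sqrt(2)*q^2 + 99*q^2/2 + 30*sqrt(2)*q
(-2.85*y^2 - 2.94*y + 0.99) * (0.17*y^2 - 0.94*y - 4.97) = -0.4845*y^4 + 2.1792*y^3 + 17.0964*y^2 + 13.6812*y - 4.9203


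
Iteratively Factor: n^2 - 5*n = (n - 5)*(n)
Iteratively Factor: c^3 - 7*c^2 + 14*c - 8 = (c - 2)*(c^2 - 5*c + 4) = (c - 4)*(c - 2)*(c - 1)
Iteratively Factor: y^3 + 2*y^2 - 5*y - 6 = (y + 3)*(y^2 - y - 2) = (y + 1)*(y + 3)*(y - 2)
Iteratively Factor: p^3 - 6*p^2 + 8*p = (p - 2)*(p^2 - 4*p) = p*(p - 2)*(p - 4)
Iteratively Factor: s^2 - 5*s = (s)*(s - 5)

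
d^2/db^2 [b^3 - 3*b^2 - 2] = 6*b - 6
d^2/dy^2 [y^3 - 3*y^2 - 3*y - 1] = 6*y - 6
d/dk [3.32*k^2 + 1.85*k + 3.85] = 6.64*k + 1.85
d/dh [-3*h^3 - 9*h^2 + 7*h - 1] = -9*h^2 - 18*h + 7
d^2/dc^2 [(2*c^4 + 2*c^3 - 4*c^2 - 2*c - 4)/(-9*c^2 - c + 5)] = 12*(-27*c^6 - 9*c^5 + 44*c^4 + 19*c^3 + 207*c^2 + 38*c + 49)/(729*c^6 + 243*c^5 - 1188*c^4 - 269*c^3 + 660*c^2 + 75*c - 125)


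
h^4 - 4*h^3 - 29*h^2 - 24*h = h*(h - 8)*(h + 1)*(h + 3)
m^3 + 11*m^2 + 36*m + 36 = (m + 2)*(m + 3)*(m + 6)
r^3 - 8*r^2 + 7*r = r*(r - 7)*(r - 1)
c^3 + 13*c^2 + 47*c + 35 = (c + 1)*(c + 5)*(c + 7)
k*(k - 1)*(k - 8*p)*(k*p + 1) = k^4*p - 8*k^3*p^2 - k^3*p + k^3 + 8*k^2*p^2 - 8*k^2*p - k^2 + 8*k*p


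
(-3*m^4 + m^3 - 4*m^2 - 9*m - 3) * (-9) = 27*m^4 - 9*m^3 + 36*m^2 + 81*m + 27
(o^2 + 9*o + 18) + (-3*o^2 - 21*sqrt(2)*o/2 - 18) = -2*o^2 - 21*sqrt(2)*o/2 + 9*o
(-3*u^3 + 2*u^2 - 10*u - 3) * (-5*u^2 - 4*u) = 15*u^5 + 2*u^4 + 42*u^3 + 55*u^2 + 12*u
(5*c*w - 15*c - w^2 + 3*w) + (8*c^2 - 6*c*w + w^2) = 8*c^2 - c*w - 15*c + 3*w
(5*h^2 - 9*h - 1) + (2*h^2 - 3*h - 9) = 7*h^2 - 12*h - 10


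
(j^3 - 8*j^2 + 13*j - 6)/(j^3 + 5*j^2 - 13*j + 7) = (j - 6)/(j + 7)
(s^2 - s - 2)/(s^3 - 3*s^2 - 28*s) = (-s^2 + s + 2)/(s*(-s^2 + 3*s + 28))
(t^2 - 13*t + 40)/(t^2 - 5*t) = (t - 8)/t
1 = 1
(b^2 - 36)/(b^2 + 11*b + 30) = (b - 6)/(b + 5)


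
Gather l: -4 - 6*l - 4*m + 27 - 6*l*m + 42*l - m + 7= l*(36 - 6*m) - 5*m + 30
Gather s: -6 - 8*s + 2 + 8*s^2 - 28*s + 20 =8*s^2 - 36*s + 16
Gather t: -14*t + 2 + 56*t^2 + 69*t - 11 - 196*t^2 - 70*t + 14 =-140*t^2 - 15*t + 5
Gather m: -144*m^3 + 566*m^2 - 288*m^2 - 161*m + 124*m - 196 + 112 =-144*m^3 + 278*m^2 - 37*m - 84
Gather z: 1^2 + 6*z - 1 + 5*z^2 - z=5*z^2 + 5*z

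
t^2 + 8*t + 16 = (t + 4)^2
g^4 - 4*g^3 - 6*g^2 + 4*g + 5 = (g - 5)*(g - 1)*(g + 1)^2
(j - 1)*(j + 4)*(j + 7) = j^3 + 10*j^2 + 17*j - 28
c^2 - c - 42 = (c - 7)*(c + 6)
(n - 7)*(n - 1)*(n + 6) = n^3 - 2*n^2 - 41*n + 42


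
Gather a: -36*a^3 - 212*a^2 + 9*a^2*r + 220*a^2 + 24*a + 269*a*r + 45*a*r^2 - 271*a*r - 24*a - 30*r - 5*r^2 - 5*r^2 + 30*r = -36*a^3 + a^2*(9*r + 8) + a*(45*r^2 - 2*r) - 10*r^2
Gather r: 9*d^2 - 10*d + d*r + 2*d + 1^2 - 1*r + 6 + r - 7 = 9*d^2 + d*r - 8*d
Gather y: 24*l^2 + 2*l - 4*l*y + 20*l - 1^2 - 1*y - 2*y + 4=24*l^2 + 22*l + y*(-4*l - 3) + 3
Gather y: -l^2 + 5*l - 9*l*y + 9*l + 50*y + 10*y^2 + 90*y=-l^2 + 14*l + 10*y^2 + y*(140 - 9*l)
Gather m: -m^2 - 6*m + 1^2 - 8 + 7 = -m^2 - 6*m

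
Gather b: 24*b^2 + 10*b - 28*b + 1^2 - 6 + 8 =24*b^2 - 18*b + 3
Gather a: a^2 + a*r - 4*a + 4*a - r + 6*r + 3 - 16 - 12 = a^2 + a*r + 5*r - 25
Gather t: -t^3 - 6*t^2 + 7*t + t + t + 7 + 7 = -t^3 - 6*t^2 + 9*t + 14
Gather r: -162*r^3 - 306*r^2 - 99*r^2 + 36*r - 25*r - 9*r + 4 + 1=-162*r^3 - 405*r^2 + 2*r + 5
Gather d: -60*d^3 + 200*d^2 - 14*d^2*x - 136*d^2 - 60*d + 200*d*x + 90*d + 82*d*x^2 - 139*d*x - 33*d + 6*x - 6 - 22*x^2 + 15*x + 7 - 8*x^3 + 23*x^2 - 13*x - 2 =-60*d^3 + d^2*(64 - 14*x) + d*(82*x^2 + 61*x - 3) - 8*x^3 + x^2 + 8*x - 1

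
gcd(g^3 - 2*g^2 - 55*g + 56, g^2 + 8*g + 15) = 1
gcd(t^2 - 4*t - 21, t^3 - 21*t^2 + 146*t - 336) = t - 7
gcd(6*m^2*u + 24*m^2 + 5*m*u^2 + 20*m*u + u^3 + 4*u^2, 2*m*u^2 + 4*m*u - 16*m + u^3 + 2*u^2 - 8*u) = 2*m*u + 8*m + u^2 + 4*u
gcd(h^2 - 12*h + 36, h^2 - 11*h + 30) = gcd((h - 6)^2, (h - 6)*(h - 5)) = h - 6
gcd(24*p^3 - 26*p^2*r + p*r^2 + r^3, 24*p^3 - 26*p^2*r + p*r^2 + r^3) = 24*p^3 - 26*p^2*r + p*r^2 + r^3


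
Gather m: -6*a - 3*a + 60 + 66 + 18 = 144 - 9*a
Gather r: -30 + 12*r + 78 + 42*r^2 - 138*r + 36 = 42*r^2 - 126*r + 84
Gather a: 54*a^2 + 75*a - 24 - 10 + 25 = 54*a^2 + 75*a - 9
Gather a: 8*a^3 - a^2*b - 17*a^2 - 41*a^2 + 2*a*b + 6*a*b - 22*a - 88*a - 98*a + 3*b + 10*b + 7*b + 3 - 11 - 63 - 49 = 8*a^3 + a^2*(-b - 58) + a*(8*b - 208) + 20*b - 120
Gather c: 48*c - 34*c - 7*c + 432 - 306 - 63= 7*c + 63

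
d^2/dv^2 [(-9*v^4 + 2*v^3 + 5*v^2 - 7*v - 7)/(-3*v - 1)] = 2*(243*v^4 + 198*v^3 + 36*v^2 - 6*v + 37)/(27*v^3 + 27*v^2 + 9*v + 1)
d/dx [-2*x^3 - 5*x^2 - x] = -6*x^2 - 10*x - 1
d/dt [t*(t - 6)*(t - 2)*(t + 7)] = 4*t^3 - 3*t^2 - 88*t + 84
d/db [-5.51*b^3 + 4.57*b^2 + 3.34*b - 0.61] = -16.53*b^2 + 9.14*b + 3.34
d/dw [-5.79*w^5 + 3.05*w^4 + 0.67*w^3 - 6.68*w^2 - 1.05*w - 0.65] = -28.95*w^4 + 12.2*w^3 + 2.01*w^2 - 13.36*w - 1.05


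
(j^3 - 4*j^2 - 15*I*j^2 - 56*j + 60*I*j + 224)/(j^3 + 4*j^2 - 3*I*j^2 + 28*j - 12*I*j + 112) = (j^2 + j*(-4 - 8*I) + 32*I)/(j^2 + j*(4 + 4*I) + 16*I)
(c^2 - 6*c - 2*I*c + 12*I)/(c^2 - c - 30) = (c - 2*I)/(c + 5)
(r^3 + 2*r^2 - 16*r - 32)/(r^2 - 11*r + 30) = (r^3 + 2*r^2 - 16*r - 32)/(r^2 - 11*r + 30)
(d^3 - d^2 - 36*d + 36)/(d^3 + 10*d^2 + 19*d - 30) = (d - 6)/(d + 5)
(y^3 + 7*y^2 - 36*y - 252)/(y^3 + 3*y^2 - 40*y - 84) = (y + 6)/(y + 2)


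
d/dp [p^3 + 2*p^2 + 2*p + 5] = 3*p^2 + 4*p + 2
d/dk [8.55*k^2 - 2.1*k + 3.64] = 17.1*k - 2.1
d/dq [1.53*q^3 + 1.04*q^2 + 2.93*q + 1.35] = 4.59*q^2 + 2.08*q + 2.93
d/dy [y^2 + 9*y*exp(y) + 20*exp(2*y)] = 9*y*exp(y) + 2*y + 40*exp(2*y) + 9*exp(y)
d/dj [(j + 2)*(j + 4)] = 2*j + 6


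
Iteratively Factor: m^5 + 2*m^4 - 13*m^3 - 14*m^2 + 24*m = (m - 3)*(m^4 + 5*m^3 + 2*m^2 - 8*m) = (m - 3)*(m - 1)*(m^3 + 6*m^2 + 8*m) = (m - 3)*(m - 1)*(m + 2)*(m^2 + 4*m) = m*(m - 3)*(m - 1)*(m + 2)*(m + 4)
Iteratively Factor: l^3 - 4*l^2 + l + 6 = (l + 1)*(l^2 - 5*l + 6) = (l - 2)*(l + 1)*(l - 3)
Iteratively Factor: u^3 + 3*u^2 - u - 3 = (u + 3)*(u^2 - 1) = (u + 1)*(u + 3)*(u - 1)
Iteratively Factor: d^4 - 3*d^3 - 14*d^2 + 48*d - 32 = (d - 4)*(d^3 + d^2 - 10*d + 8) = (d - 4)*(d - 2)*(d^2 + 3*d - 4) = (d - 4)*(d - 2)*(d - 1)*(d + 4)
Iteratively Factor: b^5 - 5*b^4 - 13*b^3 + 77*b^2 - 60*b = (b)*(b^4 - 5*b^3 - 13*b^2 + 77*b - 60) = b*(b + 4)*(b^3 - 9*b^2 + 23*b - 15) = b*(b - 5)*(b + 4)*(b^2 - 4*b + 3) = b*(b - 5)*(b - 1)*(b + 4)*(b - 3)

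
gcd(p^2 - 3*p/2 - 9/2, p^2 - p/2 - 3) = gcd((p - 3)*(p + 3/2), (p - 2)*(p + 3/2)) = p + 3/2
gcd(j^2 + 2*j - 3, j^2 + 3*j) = j + 3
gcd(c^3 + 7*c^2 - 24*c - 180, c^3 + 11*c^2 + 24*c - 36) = c^2 + 12*c + 36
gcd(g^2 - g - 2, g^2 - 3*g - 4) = g + 1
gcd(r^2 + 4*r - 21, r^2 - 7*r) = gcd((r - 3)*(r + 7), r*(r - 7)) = 1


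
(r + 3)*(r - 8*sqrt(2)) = r^2 - 8*sqrt(2)*r + 3*r - 24*sqrt(2)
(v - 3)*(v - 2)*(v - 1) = v^3 - 6*v^2 + 11*v - 6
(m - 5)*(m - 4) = m^2 - 9*m + 20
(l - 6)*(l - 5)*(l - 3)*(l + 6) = l^4 - 8*l^3 - 21*l^2 + 288*l - 540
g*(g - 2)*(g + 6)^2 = g^4 + 10*g^3 + 12*g^2 - 72*g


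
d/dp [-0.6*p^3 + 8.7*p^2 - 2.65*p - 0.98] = -1.8*p^2 + 17.4*p - 2.65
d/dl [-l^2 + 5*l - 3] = 5 - 2*l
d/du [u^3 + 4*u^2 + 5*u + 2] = 3*u^2 + 8*u + 5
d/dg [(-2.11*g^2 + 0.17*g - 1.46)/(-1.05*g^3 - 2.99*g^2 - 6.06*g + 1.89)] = (-2.2155*g^4 + 0.357000000000001*g^3 + 8.6959*g^2 - 16.7066*g - 8.5263)/(1.1025*g^6 + 6.279*g^5 + 21.6661*g^4 + 32.2698*g^3 + 25.4214*g^2 - 22.9068*g + 3.5721)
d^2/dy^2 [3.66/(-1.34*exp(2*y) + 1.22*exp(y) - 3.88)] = (-3.66*(2.68*exp(y) - 1.22)*(5.36*exp(y) - 2.44)*exp(y) + (19.6176*exp(y) - 4.4652)*(1.34*exp(2*y) - 1.22*exp(y) + 3.88))*exp(y)/(1.34*exp(2*y) - 1.22*exp(y) + 3.88)^3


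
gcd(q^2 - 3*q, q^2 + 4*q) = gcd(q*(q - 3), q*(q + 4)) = q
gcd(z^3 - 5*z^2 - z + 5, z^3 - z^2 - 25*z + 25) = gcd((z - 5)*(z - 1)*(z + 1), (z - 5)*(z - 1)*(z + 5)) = z^2 - 6*z + 5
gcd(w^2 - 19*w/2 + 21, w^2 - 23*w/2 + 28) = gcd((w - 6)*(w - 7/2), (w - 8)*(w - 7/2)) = w - 7/2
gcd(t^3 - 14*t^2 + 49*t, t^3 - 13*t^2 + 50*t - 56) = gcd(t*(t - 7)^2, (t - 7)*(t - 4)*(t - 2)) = t - 7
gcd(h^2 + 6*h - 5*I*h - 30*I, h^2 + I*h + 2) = 1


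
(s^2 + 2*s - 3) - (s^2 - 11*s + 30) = 13*s - 33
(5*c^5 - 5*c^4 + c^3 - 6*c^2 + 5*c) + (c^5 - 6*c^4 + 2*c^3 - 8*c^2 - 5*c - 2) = 6*c^5 - 11*c^4 + 3*c^3 - 14*c^2 - 2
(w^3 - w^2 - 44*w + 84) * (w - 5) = w^4 - 6*w^3 - 39*w^2 + 304*w - 420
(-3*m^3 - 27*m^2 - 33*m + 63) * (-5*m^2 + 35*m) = 15*m^5 + 30*m^4 - 780*m^3 - 1470*m^2 + 2205*m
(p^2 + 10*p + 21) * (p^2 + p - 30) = p^4 + 11*p^3 + p^2 - 279*p - 630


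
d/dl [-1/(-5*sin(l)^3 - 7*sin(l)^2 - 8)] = -(15*sin(l) + 14)*sin(l)*cos(l)/(5*sin(l)^3 + 7*sin(l)^2 + 8)^2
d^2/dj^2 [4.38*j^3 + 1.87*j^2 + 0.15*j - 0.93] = 26.28*j + 3.74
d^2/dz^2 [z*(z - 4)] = 2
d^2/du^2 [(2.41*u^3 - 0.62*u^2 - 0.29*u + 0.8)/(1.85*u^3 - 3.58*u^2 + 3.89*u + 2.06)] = (27.67896*u^6 - 110.01654*u^5 - 39.06312*u^4 + 36.2603079999999*u^3 + 197.763708*u^2 - 36.608256*u + 35.396748)/(6.331625*u^9 - 36.75765*u^8 + 111.071595*u^7 - 179.312482*u^6 + 151.690263*u^5 + 5.63533799999996*u^4 - 89.711983*u^3 + 47.940114*u^2 + 49.522812*u + 8.741816)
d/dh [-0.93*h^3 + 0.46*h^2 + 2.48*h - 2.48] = -2.79*h^2 + 0.92*h + 2.48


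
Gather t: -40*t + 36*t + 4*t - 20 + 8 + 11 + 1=0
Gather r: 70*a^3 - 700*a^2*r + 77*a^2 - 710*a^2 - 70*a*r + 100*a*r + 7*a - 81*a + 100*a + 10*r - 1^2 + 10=70*a^3 - 633*a^2 + 26*a + r*(-700*a^2 + 30*a + 10) + 9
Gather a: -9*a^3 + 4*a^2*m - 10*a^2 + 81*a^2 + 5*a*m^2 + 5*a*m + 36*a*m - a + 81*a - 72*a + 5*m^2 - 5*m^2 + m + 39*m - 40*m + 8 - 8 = -9*a^3 + a^2*(4*m + 71) + a*(5*m^2 + 41*m + 8)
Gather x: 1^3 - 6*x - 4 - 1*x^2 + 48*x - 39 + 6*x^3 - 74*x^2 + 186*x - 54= 6*x^3 - 75*x^2 + 228*x - 96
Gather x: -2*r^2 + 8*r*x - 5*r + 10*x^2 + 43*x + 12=-2*r^2 - 5*r + 10*x^2 + x*(8*r + 43) + 12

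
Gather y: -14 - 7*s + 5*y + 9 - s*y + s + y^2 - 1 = -6*s + y^2 + y*(5 - s) - 6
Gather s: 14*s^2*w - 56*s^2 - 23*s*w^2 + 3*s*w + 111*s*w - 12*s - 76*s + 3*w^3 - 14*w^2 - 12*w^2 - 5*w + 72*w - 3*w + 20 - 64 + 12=s^2*(14*w - 56) + s*(-23*w^2 + 114*w - 88) + 3*w^3 - 26*w^2 + 64*w - 32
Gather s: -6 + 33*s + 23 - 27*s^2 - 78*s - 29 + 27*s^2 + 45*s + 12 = 0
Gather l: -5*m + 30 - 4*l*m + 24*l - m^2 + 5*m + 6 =l*(24 - 4*m) - m^2 + 36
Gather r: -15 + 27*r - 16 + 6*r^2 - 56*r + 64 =6*r^2 - 29*r + 33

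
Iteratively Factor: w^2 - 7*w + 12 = (w - 4)*(w - 3)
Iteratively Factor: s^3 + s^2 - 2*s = (s + 2)*(s^2 - s) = s*(s + 2)*(s - 1)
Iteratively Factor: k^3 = (k)*(k^2) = k^2*(k)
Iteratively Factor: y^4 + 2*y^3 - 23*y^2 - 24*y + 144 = (y + 4)*(y^3 - 2*y^2 - 15*y + 36) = (y - 3)*(y + 4)*(y^2 + y - 12) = (y - 3)^2*(y + 4)*(y + 4)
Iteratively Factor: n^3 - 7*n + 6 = (n - 2)*(n^2 + 2*n - 3) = (n - 2)*(n - 1)*(n + 3)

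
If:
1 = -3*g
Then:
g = -1/3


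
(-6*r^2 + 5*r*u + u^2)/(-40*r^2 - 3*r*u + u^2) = (6*r^2 - 5*r*u - u^2)/(40*r^2 + 3*r*u - u^2)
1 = 1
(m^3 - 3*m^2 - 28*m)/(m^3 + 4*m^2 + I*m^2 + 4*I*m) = (m - 7)/(m + I)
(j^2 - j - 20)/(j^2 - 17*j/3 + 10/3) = 3*(j + 4)/(3*j - 2)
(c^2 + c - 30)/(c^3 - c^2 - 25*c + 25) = (c + 6)/(c^2 + 4*c - 5)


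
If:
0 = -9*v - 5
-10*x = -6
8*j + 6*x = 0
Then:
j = -9/20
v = -5/9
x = 3/5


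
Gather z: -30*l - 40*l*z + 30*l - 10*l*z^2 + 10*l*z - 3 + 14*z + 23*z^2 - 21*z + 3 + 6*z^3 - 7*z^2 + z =6*z^3 + z^2*(16 - 10*l) + z*(-30*l - 6)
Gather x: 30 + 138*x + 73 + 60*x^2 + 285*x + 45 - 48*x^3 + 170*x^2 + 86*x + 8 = -48*x^3 + 230*x^2 + 509*x + 156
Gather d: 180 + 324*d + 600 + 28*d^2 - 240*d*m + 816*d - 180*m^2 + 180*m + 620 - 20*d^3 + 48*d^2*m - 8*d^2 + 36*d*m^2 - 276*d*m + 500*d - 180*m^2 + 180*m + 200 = -20*d^3 + d^2*(48*m + 20) + d*(36*m^2 - 516*m + 1640) - 360*m^2 + 360*m + 1600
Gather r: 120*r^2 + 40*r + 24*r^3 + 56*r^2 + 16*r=24*r^3 + 176*r^2 + 56*r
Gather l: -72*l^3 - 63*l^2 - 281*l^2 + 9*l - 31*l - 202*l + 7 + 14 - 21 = -72*l^3 - 344*l^2 - 224*l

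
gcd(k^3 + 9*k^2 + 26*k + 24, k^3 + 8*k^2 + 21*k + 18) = k^2 + 5*k + 6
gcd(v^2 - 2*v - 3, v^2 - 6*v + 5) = 1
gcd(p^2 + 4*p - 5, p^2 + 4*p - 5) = p^2 + 4*p - 5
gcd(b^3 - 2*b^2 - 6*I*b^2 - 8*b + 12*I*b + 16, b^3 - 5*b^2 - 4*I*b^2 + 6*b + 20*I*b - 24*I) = b^2 + b*(-2 - 4*I) + 8*I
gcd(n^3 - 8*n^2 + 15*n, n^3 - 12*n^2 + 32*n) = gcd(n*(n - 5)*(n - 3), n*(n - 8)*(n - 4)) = n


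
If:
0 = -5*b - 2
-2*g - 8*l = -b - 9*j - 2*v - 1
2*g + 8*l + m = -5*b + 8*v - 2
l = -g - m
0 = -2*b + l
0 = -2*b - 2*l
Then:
No Solution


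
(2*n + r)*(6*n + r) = 12*n^2 + 8*n*r + r^2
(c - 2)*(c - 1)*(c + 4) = c^3 + c^2 - 10*c + 8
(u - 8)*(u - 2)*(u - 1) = u^3 - 11*u^2 + 26*u - 16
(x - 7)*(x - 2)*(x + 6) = x^3 - 3*x^2 - 40*x + 84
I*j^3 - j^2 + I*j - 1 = (j + I)^2*(I*j + 1)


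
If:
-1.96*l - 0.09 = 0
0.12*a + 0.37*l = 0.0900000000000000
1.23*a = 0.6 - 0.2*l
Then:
No Solution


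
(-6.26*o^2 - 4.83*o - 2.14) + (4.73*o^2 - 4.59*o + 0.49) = -1.53*o^2 - 9.42*o - 1.65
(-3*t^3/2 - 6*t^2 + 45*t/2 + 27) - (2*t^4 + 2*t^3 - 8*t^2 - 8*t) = -2*t^4 - 7*t^3/2 + 2*t^2 + 61*t/2 + 27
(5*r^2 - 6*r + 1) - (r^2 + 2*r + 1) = 4*r^2 - 8*r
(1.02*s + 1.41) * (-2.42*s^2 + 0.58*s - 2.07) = -2.4684*s^3 - 2.8206*s^2 - 1.2936*s - 2.9187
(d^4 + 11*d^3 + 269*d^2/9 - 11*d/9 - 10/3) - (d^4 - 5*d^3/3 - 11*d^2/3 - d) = 38*d^3/3 + 302*d^2/9 - 2*d/9 - 10/3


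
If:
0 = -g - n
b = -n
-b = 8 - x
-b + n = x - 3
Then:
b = -5/3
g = -5/3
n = 5/3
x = 19/3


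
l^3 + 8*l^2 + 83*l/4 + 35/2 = (l + 2)*(l + 5/2)*(l + 7/2)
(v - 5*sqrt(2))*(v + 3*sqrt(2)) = v^2 - 2*sqrt(2)*v - 30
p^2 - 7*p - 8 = (p - 8)*(p + 1)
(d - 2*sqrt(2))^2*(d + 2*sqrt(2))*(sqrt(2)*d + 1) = sqrt(2)*d^4 - 3*d^3 - 10*sqrt(2)*d^2 + 24*d + 16*sqrt(2)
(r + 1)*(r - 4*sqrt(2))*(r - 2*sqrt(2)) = r^3 - 6*sqrt(2)*r^2 + r^2 - 6*sqrt(2)*r + 16*r + 16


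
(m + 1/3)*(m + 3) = m^2 + 10*m/3 + 1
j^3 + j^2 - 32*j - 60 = (j - 6)*(j + 2)*(j + 5)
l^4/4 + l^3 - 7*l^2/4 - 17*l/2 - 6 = (l/4 + 1)*(l - 3)*(l + 1)*(l + 2)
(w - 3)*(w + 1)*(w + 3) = w^3 + w^2 - 9*w - 9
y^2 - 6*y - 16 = (y - 8)*(y + 2)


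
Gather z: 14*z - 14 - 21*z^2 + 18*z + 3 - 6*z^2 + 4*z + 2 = -27*z^2 + 36*z - 9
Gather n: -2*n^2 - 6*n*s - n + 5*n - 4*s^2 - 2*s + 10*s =-2*n^2 + n*(4 - 6*s) - 4*s^2 + 8*s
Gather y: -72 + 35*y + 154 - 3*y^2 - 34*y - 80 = -3*y^2 + y + 2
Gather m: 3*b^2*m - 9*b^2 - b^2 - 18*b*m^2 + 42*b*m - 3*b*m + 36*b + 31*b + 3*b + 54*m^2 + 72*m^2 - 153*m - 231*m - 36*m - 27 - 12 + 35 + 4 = -10*b^2 + 70*b + m^2*(126 - 18*b) + m*(3*b^2 + 39*b - 420)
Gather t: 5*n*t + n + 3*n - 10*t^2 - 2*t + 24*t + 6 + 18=4*n - 10*t^2 + t*(5*n + 22) + 24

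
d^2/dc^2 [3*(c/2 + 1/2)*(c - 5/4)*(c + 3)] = 9*c + 33/4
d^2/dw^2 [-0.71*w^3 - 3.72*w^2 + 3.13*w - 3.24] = -4.26*w - 7.44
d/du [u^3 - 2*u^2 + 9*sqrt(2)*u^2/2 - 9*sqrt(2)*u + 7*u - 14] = 3*u^2 - 4*u + 9*sqrt(2)*u - 9*sqrt(2) + 7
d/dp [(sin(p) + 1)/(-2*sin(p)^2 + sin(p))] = (4*sin(p) - cos(2*p))*cos(p)/((2*sin(p) - 1)^2*sin(p)^2)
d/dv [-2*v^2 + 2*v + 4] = 2 - 4*v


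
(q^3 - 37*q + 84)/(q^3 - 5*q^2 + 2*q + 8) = (q^2 + 4*q - 21)/(q^2 - q - 2)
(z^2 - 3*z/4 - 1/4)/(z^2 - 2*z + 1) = (z + 1/4)/(z - 1)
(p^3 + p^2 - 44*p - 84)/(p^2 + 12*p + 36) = (p^2 - 5*p - 14)/(p + 6)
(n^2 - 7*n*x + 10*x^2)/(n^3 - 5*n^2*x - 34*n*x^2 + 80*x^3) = (-n + 5*x)/(-n^2 + 3*n*x + 40*x^2)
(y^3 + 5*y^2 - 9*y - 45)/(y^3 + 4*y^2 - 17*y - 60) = (y - 3)/(y - 4)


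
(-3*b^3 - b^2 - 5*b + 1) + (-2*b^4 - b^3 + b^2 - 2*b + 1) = -2*b^4 - 4*b^3 - 7*b + 2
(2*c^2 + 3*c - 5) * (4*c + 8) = 8*c^3 + 28*c^2 + 4*c - 40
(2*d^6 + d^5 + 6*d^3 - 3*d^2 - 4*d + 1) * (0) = 0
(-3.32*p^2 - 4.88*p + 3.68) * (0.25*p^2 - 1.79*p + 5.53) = -0.83*p^4 + 4.7228*p^3 - 8.7044*p^2 - 33.5736*p + 20.3504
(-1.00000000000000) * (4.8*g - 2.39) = 2.39 - 4.8*g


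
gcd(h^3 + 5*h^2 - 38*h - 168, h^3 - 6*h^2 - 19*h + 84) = h + 4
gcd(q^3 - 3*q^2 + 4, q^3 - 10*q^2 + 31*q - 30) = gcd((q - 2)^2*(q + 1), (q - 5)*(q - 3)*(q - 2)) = q - 2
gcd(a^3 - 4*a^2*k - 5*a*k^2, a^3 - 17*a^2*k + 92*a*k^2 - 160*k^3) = a - 5*k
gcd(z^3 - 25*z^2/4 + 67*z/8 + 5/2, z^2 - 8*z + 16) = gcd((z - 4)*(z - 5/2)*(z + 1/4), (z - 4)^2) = z - 4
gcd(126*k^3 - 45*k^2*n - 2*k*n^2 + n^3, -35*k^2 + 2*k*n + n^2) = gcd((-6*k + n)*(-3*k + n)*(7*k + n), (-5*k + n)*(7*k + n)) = 7*k + n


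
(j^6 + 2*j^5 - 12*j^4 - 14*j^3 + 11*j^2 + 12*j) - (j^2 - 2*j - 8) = j^6 + 2*j^5 - 12*j^4 - 14*j^3 + 10*j^2 + 14*j + 8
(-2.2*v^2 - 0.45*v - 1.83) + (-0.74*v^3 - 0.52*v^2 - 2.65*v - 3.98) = -0.74*v^3 - 2.72*v^2 - 3.1*v - 5.81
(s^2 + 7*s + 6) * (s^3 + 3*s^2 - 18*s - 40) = s^5 + 10*s^4 + 9*s^3 - 148*s^2 - 388*s - 240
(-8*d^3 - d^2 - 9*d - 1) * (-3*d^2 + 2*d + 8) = 24*d^5 - 13*d^4 - 39*d^3 - 23*d^2 - 74*d - 8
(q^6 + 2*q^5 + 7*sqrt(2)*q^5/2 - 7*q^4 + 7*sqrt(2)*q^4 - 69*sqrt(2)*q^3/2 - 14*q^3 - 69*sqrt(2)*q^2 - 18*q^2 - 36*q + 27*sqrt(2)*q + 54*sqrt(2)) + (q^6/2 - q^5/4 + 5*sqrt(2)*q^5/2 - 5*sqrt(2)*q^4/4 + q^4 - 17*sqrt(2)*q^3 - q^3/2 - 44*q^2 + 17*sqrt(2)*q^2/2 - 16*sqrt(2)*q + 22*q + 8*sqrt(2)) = 3*q^6/2 + 7*q^5/4 + 6*sqrt(2)*q^5 - 6*q^4 + 23*sqrt(2)*q^4/4 - 103*sqrt(2)*q^3/2 - 29*q^3/2 - 121*sqrt(2)*q^2/2 - 62*q^2 - 14*q + 11*sqrt(2)*q + 62*sqrt(2)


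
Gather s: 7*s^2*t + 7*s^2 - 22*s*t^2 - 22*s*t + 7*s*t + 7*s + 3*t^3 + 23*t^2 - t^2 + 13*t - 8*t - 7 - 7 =s^2*(7*t + 7) + s*(-22*t^2 - 15*t + 7) + 3*t^3 + 22*t^2 + 5*t - 14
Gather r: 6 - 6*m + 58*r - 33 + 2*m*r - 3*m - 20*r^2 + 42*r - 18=-9*m - 20*r^2 + r*(2*m + 100) - 45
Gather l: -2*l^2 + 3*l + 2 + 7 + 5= -2*l^2 + 3*l + 14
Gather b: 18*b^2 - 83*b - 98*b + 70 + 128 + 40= 18*b^2 - 181*b + 238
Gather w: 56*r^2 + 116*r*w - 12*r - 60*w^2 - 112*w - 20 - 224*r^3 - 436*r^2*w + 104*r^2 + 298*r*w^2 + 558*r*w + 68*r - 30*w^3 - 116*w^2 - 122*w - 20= -224*r^3 + 160*r^2 + 56*r - 30*w^3 + w^2*(298*r - 176) + w*(-436*r^2 + 674*r - 234) - 40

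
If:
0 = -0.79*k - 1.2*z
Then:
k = -1.51898734177215*z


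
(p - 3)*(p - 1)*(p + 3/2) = p^3 - 5*p^2/2 - 3*p + 9/2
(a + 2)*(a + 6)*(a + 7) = a^3 + 15*a^2 + 68*a + 84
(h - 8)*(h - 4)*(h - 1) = h^3 - 13*h^2 + 44*h - 32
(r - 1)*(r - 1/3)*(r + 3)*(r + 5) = r^4 + 20*r^3/3 + 14*r^2/3 - 52*r/3 + 5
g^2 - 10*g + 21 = (g - 7)*(g - 3)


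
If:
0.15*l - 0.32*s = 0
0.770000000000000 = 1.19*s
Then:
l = 1.38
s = 0.65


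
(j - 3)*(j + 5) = j^2 + 2*j - 15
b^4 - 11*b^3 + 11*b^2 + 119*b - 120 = (b - 8)*(b - 5)*(b - 1)*(b + 3)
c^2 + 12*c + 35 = (c + 5)*(c + 7)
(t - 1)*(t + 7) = t^2 + 6*t - 7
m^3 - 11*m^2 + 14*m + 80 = (m - 8)*(m - 5)*(m + 2)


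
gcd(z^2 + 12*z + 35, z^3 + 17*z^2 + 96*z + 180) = z + 5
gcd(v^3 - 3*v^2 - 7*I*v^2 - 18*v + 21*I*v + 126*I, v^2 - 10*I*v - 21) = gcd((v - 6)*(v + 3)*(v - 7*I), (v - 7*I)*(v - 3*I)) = v - 7*I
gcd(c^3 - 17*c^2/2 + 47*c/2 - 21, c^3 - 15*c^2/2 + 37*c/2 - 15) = c^2 - 5*c + 6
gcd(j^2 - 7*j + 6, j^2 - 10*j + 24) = j - 6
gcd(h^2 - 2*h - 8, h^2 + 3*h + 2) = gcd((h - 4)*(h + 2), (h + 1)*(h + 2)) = h + 2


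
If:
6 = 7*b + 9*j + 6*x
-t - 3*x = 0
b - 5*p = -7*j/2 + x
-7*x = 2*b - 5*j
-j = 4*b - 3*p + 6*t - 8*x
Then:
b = 2694/5677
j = 1492/5677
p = 1524/5677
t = -888/5677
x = 296/5677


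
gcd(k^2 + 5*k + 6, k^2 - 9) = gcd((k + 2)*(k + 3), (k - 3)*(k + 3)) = k + 3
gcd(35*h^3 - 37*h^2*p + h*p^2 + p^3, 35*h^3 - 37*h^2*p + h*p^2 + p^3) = 35*h^3 - 37*h^2*p + h*p^2 + p^3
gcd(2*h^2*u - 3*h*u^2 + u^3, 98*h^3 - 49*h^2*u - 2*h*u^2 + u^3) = -2*h + u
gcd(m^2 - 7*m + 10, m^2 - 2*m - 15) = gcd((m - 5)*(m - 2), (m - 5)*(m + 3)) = m - 5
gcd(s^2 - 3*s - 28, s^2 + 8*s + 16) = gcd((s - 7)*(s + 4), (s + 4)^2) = s + 4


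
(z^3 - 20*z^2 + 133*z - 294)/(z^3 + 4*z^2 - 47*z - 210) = (z^2 - 13*z + 42)/(z^2 + 11*z + 30)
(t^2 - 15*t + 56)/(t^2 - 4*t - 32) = (t - 7)/(t + 4)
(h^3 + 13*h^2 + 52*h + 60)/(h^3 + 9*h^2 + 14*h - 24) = (h^2 + 7*h + 10)/(h^2 + 3*h - 4)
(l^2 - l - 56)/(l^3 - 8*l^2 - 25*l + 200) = (l + 7)/(l^2 - 25)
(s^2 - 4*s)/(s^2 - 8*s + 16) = s/(s - 4)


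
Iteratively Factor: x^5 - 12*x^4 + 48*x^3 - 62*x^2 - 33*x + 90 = (x - 3)*(x^4 - 9*x^3 + 21*x^2 + x - 30) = (x - 3)^2*(x^3 - 6*x^2 + 3*x + 10) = (x - 3)^2*(x + 1)*(x^2 - 7*x + 10) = (x - 3)^2*(x - 2)*(x + 1)*(x - 5)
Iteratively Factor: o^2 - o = (o)*(o - 1)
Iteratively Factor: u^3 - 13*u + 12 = (u + 4)*(u^2 - 4*u + 3) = (u - 1)*(u + 4)*(u - 3)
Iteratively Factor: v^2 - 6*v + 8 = (v - 2)*(v - 4)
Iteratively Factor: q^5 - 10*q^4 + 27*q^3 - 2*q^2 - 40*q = (q + 1)*(q^4 - 11*q^3 + 38*q^2 - 40*q) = (q - 5)*(q + 1)*(q^3 - 6*q^2 + 8*q) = (q - 5)*(q - 4)*(q + 1)*(q^2 - 2*q) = q*(q - 5)*(q - 4)*(q + 1)*(q - 2)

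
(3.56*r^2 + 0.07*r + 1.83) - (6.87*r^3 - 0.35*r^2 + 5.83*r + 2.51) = -6.87*r^3 + 3.91*r^2 - 5.76*r - 0.68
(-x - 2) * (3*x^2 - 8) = -3*x^3 - 6*x^2 + 8*x + 16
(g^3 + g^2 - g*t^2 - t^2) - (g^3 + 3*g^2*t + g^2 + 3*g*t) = -3*g^2*t - g*t^2 - 3*g*t - t^2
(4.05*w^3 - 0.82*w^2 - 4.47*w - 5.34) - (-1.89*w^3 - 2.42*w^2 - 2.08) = 5.94*w^3 + 1.6*w^2 - 4.47*w - 3.26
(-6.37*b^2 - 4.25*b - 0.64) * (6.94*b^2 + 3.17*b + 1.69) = -44.2078*b^4 - 49.6879*b^3 - 28.6794*b^2 - 9.2113*b - 1.0816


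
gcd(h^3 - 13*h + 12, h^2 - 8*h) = 1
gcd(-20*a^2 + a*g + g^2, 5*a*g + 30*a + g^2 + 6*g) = 5*a + g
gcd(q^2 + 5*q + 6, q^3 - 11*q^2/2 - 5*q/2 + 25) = q + 2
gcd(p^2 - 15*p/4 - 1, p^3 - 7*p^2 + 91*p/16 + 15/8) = p + 1/4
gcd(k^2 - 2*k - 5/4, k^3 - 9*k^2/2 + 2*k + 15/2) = k - 5/2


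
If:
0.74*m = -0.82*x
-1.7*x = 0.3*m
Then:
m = 0.00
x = 0.00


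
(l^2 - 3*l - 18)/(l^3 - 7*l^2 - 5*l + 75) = (l - 6)/(l^2 - 10*l + 25)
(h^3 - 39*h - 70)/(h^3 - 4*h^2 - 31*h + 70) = (h + 2)/(h - 2)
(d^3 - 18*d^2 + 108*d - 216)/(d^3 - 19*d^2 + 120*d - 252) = (d - 6)/(d - 7)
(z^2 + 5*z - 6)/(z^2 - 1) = (z + 6)/(z + 1)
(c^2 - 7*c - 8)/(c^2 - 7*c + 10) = (c^2 - 7*c - 8)/(c^2 - 7*c + 10)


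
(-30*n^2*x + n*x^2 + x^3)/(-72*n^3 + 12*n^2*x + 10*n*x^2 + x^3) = x*(-5*n + x)/(-12*n^2 + 4*n*x + x^2)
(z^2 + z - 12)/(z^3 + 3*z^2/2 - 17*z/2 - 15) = 2*(z + 4)/(2*z^2 + 9*z + 10)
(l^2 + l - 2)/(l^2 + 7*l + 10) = (l - 1)/(l + 5)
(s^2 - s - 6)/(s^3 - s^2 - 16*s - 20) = (s - 3)/(s^2 - 3*s - 10)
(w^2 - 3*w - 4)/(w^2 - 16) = (w + 1)/(w + 4)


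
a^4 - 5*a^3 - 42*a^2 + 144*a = a*(a - 8)*(a - 3)*(a + 6)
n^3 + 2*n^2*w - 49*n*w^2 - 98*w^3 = (n - 7*w)*(n + 2*w)*(n + 7*w)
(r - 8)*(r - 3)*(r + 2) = r^3 - 9*r^2 + 2*r + 48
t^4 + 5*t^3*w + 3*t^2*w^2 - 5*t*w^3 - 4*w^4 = (t - w)*(t + w)^2*(t + 4*w)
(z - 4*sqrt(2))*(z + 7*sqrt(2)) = z^2 + 3*sqrt(2)*z - 56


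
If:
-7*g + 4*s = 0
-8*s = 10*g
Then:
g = 0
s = 0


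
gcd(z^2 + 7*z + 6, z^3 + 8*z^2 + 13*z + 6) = z^2 + 7*z + 6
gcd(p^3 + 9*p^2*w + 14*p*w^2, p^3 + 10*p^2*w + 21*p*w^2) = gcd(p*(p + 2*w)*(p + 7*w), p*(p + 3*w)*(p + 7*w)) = p^2 + 7*p*w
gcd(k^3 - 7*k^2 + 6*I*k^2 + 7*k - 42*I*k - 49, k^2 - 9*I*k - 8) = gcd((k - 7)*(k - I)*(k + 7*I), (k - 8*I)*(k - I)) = k - I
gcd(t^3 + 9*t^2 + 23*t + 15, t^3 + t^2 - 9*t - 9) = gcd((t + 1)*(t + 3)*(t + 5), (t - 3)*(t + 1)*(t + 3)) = t^2 + 4*t + 3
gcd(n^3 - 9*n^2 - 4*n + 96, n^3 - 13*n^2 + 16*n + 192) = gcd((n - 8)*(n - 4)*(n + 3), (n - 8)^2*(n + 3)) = n^2 - 5*n - 24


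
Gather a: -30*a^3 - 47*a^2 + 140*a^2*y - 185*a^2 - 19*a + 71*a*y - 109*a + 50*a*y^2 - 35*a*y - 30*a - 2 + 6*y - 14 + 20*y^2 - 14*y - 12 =-30*a^3 + a^2*(140*y - 232) + a*(50*y^2 + 36*y - 158) + 20*y^2 - 8*y - 28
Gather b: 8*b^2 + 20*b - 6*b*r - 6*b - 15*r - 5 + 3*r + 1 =8*b^2 + b*(14 - 6*r) - 12*r - 4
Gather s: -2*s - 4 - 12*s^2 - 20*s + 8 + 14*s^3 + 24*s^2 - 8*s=14*s^3 + 12*s^2 - 30*s + 4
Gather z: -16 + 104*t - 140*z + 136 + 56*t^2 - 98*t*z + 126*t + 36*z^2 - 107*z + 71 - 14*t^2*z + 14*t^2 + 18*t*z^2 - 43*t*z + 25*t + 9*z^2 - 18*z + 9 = 70*t^2 + 255*t + z^2*(18*t + 45) + z*(-14*t^2 - 141*t - 265) + 200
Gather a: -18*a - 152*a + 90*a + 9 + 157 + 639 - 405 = 400 - 80*a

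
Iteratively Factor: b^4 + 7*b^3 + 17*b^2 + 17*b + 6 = (b + 3)*(b^3 + 4*b^2 + 5*b + 2) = (b + 2)*(b + 3)*(b^2 + 2*b + 1) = (b + 1)*(b + 2)*(b + 3)*(b + 1)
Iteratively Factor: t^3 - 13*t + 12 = (t + 4)*(t^2 - 4*t + 3) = (t - 3)*(t + 4)*(t - 1)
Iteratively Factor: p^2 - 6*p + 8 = (p - 2)*(p - 4)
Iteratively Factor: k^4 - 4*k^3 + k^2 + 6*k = (k + 1)*(k^3 - 5*k^2 + 6*k) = k*(k + 1)*(k^2 - 5*k + 6) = k*(k - 2)*(k + 1)*(k - 3)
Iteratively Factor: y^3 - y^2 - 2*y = (y + 1)*(y^2 - 2*y) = (y - 2)*(y + 1)*(y)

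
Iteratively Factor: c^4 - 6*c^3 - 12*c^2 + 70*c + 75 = (c + 3)*(c^3 - 9*c^2 + 15*c + 25) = (c - 5)*(c + 3)*(c^2 - 4*c - 5) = (c - 5)*(c + 1)*(c + 3)*(c - 5)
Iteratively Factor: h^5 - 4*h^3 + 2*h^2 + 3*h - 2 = (h - 1)*(h^4 + h^3 - 3*h^2 - h + 2) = (h - 1)^2*(h^3 + 2*h^2 - h - 2) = (h - 1)^2*(h + 2)*(h^2 - 1) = (h - 1)^3*(h + 2)*(h + 1)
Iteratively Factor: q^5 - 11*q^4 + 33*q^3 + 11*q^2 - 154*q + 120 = (q - 4)*(q^4 - 7*q^3 + 5*q^2 + 31*q - 30) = (q - 4)*(q - 3)*(q^3 - 4*q^2 - 7*q + 10) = (q - 5)*(q - 4)*(q - 3)*(q^2 + q - 2) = (q - 5)*(q - 4)*(q - 3)*(q - 1)*(q + 2)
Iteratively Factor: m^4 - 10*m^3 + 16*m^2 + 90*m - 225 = (m - 5)*(m^3 - 5*m^2 - 9*m + 45) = (m - 5)*(m - 3)*(m^2 - 2*m - 15) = (m - 5)^2*(m - 3)*(m + 3)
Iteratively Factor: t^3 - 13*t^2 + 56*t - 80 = (t - 4)*(t^2 - 9*t + 20) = (t - 4)^2*(t - 5)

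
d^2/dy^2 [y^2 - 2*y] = 2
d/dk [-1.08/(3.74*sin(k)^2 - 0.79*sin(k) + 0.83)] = (8.0784*sin(k) - 0.8532)*cos(k)/(3.74*sin(k)^2 - 0.79*sin(k) + 0.83)^2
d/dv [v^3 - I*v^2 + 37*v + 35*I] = 3*v^2 - 2*I*v + 37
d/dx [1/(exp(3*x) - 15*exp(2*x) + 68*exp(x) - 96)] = (-3*exp(2*x) + 30*exp(x) - 68)*exp(x)/(exp(3*x) - 15*exp(2*x) + 68*exp(x) - 96)^2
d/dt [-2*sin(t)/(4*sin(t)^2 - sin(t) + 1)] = 2*(4*sin(t)^2 - 1)*cos(t)/(4*sin(t)^2 - sin(t) + 1)^2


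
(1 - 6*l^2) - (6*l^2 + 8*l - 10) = -12*l^2 - 8*l + 11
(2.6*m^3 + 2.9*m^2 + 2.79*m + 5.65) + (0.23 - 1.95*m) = 2.6*m^3 + 2.9*m^2 + 0.84*m + 5.88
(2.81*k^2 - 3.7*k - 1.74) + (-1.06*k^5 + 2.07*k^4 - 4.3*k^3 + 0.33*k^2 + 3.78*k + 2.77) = -1.06*k^5 + 2.07*k^4 - 4.3*k^3 + 3.14*k^2 + 0.0799999999999996*k + 1.03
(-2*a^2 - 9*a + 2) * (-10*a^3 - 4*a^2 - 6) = 20*a^5 + 98*a^4 + 16*a^3 + 4*a^2 + 54*a - 12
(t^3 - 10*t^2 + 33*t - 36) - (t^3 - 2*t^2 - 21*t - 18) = -8*t^2 + 54*t - 18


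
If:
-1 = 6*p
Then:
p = -1/6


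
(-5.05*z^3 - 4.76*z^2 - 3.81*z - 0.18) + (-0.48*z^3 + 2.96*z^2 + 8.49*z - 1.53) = -5.53*z^3 - 1.8*z^2 + 4.68*z - 1.71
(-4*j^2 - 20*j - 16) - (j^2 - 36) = -5*j^2 - 20*j + 20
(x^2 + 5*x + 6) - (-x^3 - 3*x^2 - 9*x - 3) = x^3 + 4*x^2 + 14*x + 9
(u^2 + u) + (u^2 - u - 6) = 2*u^2 - 6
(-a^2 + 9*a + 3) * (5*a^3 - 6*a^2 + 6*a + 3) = -5*a^5 + 51*a^4 - 45*a^3 + 33*a^2 + 45*a + 9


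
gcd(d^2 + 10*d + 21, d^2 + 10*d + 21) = d^2 + 10*d + 21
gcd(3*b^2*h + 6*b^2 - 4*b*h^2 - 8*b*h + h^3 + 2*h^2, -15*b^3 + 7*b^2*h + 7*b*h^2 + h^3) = b - h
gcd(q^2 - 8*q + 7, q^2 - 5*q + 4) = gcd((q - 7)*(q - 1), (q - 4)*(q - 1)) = q - 1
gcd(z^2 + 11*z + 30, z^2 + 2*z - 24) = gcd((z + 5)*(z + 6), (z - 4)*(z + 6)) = z + 6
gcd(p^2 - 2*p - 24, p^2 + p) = 1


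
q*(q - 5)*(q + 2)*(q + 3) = q^4 - 19*q^2 - 30*q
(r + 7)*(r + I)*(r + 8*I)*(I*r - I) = I*r^4 - 9*r^3 + 6*I*r^3 - 54*r^2 - 15*I*r^2 + 63*r - 48*I*r + 56*I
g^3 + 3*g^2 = g^2*(g + 3)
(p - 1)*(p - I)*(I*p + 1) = I*p^3 + 2*p^2 - I*p^2 - 2*p - I*p + I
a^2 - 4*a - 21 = (a - 7)*(a + 3)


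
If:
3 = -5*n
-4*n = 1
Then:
No Solution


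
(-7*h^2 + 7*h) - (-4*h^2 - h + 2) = -3*h^2 + 8*h - 2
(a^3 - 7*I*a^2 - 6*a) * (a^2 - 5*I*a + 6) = a^5 - 12*I*a^4 - 35*a^3 - 12*I*a^2 - 36*a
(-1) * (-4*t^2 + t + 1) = 4*t^2 - t - 1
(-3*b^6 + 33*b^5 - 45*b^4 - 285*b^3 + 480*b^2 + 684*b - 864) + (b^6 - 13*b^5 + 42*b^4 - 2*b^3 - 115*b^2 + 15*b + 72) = -2*b^6 + 20*b^5 - 3*b^4 - 287*b^3 + 365*b^2 + 699*b - 792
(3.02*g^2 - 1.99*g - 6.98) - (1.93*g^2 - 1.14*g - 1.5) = 1.09*g^2 - 0.85*g - 5.48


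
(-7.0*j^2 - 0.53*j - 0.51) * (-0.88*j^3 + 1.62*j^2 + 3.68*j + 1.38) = 6.16*j^5 - 10.8736*j^4 - 26.1698*j^3 - 12.4366*j^2 - 2.6082*j - 0.7038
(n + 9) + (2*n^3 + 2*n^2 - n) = 2*n^3 + 2*n^2 + 9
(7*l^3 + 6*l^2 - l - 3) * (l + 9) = 7*l^4 + 69*l^3 + 53*l^2 - 12*l - 27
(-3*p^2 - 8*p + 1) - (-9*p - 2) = -3*p^2 + p + 3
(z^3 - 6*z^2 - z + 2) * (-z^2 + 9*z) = -z^5 + 15*z^4 - 53*z^3 - 11*z^2 + 18*z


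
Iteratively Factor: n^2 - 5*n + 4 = (n - 1)*(n - 4)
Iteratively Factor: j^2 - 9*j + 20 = (j - 4)*(j - 5)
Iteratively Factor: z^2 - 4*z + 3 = (z - 3)*(z - 1)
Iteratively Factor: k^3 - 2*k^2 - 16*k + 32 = (k - 2)*(k^2 - 16) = (k - 4)*(k - 2)*(k + 4)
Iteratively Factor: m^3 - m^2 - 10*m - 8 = (m - 4)*(m^2 + 3*m + 2) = (m - 4)*(m + 2)*(m + 1)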